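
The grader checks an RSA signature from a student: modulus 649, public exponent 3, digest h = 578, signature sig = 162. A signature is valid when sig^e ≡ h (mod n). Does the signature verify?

verifies

sig^3 mod 649 = 578
578 = h, so the signature checks out.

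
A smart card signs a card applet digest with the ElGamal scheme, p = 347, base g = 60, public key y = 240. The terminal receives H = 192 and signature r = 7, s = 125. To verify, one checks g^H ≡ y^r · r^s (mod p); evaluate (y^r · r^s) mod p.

Squares mod 347: 240^1≡240, 240^2≡345, 240^4≡4
7 = 4 + 2 + 1, so 240^7 ≡ 4·345·240 ≡ 162 (mod 347)
Squares mod 347: 7^1≡7, 7^2≡49, 7^4≡319, 7^8≡90, 7^16≡119, 7^32≡281, 7^64≡192
125 = 64 + 32 + 16 + 8 + 4 + 1, so 7^125 ≡ 192·281·119·90·319·7 ≡ 153 (mod 347)
y^r · r^s ≡ 162·153 = 24786 ≡ 149 (mod 347)

149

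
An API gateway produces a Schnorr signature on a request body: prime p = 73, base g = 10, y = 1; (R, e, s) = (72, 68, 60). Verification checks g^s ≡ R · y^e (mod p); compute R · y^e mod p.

72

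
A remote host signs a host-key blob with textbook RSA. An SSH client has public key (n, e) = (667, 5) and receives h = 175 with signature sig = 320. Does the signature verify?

verifies

Squares mod 667: sig^1≡320, sig^2≡349, sig^4≡407
5 = 4 + 1, so sig^5 ≡ 407·320 ≡ 175 (mod 667)
sig^5 mod 667 = 175 matches h.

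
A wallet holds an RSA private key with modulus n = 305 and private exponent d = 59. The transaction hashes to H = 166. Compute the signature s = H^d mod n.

226

H^2 ≡ 166^2 = 27556 ≡ 106
H^4 ≡ 106^2 = 11236 ≡ 256
H^8 ≡ 256^2 = 65536 ≡ 266
H^16 ≡ 266^2 = 70756 ≡ 301
H^32 ≡ 301^2 = 90601 ≡ 16
59 = 32 + 16 + 8 + 2 + 1, so H^59 ≡ 16·301·266·106·166 ≡ 226 (mod 305)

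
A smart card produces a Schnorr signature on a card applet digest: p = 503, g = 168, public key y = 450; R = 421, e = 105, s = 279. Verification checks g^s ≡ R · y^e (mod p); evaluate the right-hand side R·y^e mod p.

173

450^2 = 202500 ≡ 294
450^4 ≡ 294^2 = 86436 ≡ 423
450^8 ≡ 423^2 = 178929 ≡ 364
450^16 ≡ 364^2 = 132496 ≡ 207
450^32 ≡ 207^2 = 42849 ≡ 94
450^64 ≡ 94^2 = 8836 ≡ 285
105 = 64 + 32 + 8 + 1, so 450^105 ≡ 285·94·364·450 ≡ 323 (mod 503)
R · y^e ≡ 421·323 = 135983 ≡ 173 (mod 503)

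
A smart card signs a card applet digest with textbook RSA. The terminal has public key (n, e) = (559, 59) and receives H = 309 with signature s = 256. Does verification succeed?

fails

s^2 ≡ 256^2 = 65536 ≡ 133
s^4 ≡ 133^2 = 17689 ≡ 360
s^8 ≡ 360^2 = 129600 ≡ 471
s^16 ≡ 471^2 = 221841 ≡ 477
s^32 ≡ 477^2 = 227529 ≡ 16
59 = 32 + 16 + 8 + 2 + 1, so s^59 ≡ 16·477·471·133·256 ≡ 250 (mod 559)
The recovered value 250 does not match the digest 309.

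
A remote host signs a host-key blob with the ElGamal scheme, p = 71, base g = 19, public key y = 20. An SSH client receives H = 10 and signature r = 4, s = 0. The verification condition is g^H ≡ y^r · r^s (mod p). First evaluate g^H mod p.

19^2 = 361 ≡ 6
19^4 ≡ 6^2 = 36
19^8 ≡ 36^2 = 1296 ≡ 18
10 = 8 + 2, so 19^10 ≡ 18·6 ≡ 37 (mod 71)

37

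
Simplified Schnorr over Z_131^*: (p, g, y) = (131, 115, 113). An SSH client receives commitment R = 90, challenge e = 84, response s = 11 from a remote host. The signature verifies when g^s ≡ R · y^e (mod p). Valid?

no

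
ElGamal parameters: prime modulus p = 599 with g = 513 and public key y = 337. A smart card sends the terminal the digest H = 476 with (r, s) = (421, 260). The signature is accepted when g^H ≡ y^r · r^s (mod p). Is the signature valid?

invalid

Left side g^H mod p:
Squares mod 599: 513^1≡513, 513^2≡208, 513^4≡136, 513^8≡526, 513^16≡537, 513^32≡250, 513^64≡204, 513^128≡285, 513^256≡360
476 = 256 + 128 + 64 + 16 + 8 + 4, so 513^476 ≡ 360·285·204·537·526·136 ≡ 32 (mod 599)
Right side y^r · r^s mod p:
Squares mod 599: 337^1≡337, 337^2≡358, 337^4≡577, 337^8≡484, 337^16≡47, 337^32≡412, 337^64≡227, 337^128≡15, 337^256≡225
421 = 256 + 128 + 32 + 4 + 1, so 337^421 ≡ 225·15·412·577·337 ≡ 370 (mod 599)
Squares mod 599: 421^1≡421, 421^2≡536, 421^4≡375, 421^8≡459, 421^16≡432, 421^32≡335, 421^64≡212, 421^128≡19, 421^256≡361
260 = 256 + 4, so 421^260 ≡ 361·375 ≡ 1 (mod 599)
370·1 = 370 ≡ 370 (mod 599)
32 ≠ 370, so verification fails.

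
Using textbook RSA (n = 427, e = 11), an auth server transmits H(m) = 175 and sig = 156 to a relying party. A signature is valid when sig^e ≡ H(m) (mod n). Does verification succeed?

sig^11 mod 427 = 95
sig^11 mod 427 = 95, but H(m) = 175.

fails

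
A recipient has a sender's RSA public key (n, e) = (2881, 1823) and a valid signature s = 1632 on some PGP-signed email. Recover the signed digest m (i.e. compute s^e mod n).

Squares mod 2881: s^1≡1632, s^2≡1380, s^4≡59, s^8≡600, s^16≡2756, s^32≡1220, s^64≡1804, s^128≡1767, s^256≡2166, s^512≡1288, s^1024≡2369
1823 = 1024 + 512 + 256 + 16 + 8 + 4 + 2 + 1, so s^1823 ≡ 2369·1288·2166·2756·600·59·1380·1632 ≡ 2744 (mod 2881)

2744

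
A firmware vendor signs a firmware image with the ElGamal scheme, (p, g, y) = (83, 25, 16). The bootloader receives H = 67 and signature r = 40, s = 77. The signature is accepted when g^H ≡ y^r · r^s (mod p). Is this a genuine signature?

genuine

Left side g^H mod p:
25^2 = 625 ≡ 44
25^4 ≡ 44^2 = 1936 ≡ 27
25^8 ≡ 27^2 = 729 ≡ 65
25^16 ≡ 65^2 = 4225 ≡ 75
25^32 ≡ 75^2 = 5625 ≡ 64
25^64 ≡ 64^2 = 4096 ≡ 29
67 = 64 + 2 + 1, so 25^67 ≡ 29·44·25 ≡ 28 (mod 83)
Right side y^r · r^s mod p:
16^2 = 256 ≡ 7
16^4 ≡ 7^2 = 49
16^8 ≡ 49^2 = 2401 ≡ 77
16^16 ≡ 77^2 = 5929 ≡ 36
16^32 ≡ 36^2 = 1296 ≡ 51
40 = 32 + 8, so 16^40 ≡ 51·77 ≡ 26 (mod 83)
40^2 = 1600 ≡ 23
40^4 ≡ 23^2 = 529 ≡ 31
40^8 ≡ 31^2 = 961 ≡ 48
40^16 ≡ 48^2 = 2304 ≡ 63
40^32 ≡ 63^2 = 3969 ≡ 68
40^64 ≡ 68^2 = 4624 ≡ 59
77 = 64 + 8 + 4 + 1, so 40^77 ≡ 59·48·31·40 ≡ 33 (mod 83)
26·33 = 858 ≡ 28 (mod 83)
28 ≡ 28 (mod 83), so the signature is genuine.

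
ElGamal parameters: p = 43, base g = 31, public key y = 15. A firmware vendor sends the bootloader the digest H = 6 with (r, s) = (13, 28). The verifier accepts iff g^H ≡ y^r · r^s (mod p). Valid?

no

Left side g^H mod p:
31^2 = 961 ≡ 15
31^4 ≡ 15^2 = 225 ≡ 10
6 = 4 + 2, so 31^6 ≡ 10·15 ≡ 21 (mod 43)
Right side y^r · r^s mod p:
15^2 = 225 ≡ 10
15^4 ≡ 10^2 = 100 ≡ 14
15^8 ≡ 14^2 = 196 ≡ 24
13 = 8 + 4 + 1, so 15^13 ≡ 24·14·15 ≡ 9 (mod 43)
13^2 = 169 ≡ 40
13^4 ≡ 40^2 = 1600 ≡ 9
13^8 ≡ 9^2 = 81 ≡ 38
13^16 ≡ 38^2 = 1444 ≡ 25
28 = 16 + 8 + 4, so 13^28 ≡ 25·38·9 ≡ 36 (mod 43)
9·36 = 324 ≡ 23 (mod 43)
21 ≠ 23, so verification fails.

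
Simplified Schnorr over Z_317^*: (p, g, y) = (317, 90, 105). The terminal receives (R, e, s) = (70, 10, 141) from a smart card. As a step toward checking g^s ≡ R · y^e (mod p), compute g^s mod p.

90^2 = 8100 ≡ 175
90^4 ≡ 175^2 = 30625 ≡ 193
90^8 ≡ 193^2 = 37249 ≡ 160
90^16 ≡ 160^2 = 25600 ≡ 240
90^32 ≡ 240^2 = 57600 ≡ 223
90^64 ≡ 223^2 = 49729 ≡ 277
90^128 ≡ 277^2 = 76729 ≡ 15
141 = 128 + 8 + 4 + 1, so 90^141 ≡ 15·160·193·90 ≡ 281 (mod 317)

281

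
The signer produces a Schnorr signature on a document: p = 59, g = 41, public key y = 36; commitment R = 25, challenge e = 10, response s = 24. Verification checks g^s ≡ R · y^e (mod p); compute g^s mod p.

41^2 = 1681 ≡ 29
41^4 ≡ 29^2 = 841 ≡ 15
41^8 ≡ 15^2 = 225 ≡ 48
41^16 ≡ 48^2 = 2304 ≡ 3
24 = 16 + 8, so 41^24 ≡ 3·48 ≡ 26 (mod 59)

26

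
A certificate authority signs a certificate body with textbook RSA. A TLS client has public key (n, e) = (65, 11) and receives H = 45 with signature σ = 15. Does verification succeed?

fails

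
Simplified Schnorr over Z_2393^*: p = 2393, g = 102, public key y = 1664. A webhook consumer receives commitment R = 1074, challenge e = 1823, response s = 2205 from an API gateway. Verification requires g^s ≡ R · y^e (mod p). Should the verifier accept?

g^s mod p:
102^2 = 10404 ≡ 832
102^4 ≡ 832^2 = 692224 ≡ 647
102^8 ≡ 647^2 = 418609 ≡ 2227
102^16 ≡ 2227^2 = 4959529 ≡ 1233
102^32 ≡ 1233^2 = 1520289 ≡ 734
102^64 ≡ 734^2 = 538756 ≡ 331
102^128 ≡ 331^2 = 109561 ≡ 1876
102^256 ≡ 1876^2 = 3519376 ≡ 1666
102^512 ≡ 1666^2 = 2775556 ≡ 2069
102^1024 ≡ 2069^2 = 4280761 ≡ 2077
102^2048 ≡ 2077^2 = 4313929 ≡ 1743
2205 = 2048 + 128 + 16 + 8 + 4 + 1, so 102^2205 ≡ 1743·1876·1233·2227·647·102 ≡ 1342 (mod 2393)
R · y^e mod p:
1664^2 = 2768896 ≡ 195
1664^4 ≡ 195^2 = 38025 ≡ 2130
1664^8 ≡ 2130^2 = 4536900 ≡ 2165
1664^16 ≡ 2165^2 = 4687225 ≡ 1731
1664^32 ≡ 1731^2 = 2996361 ≡ 325
1664^64 ≡ 325^2 = 105625 ≡ 333
1664^128 ≡ 333^2 = 110889 ≡ 811
1664^256 ≡ 811^2 = 657721 ≡ 2039
1664^512 ≡ 2039^2 = 4157521 ≡ 880
1664^1024 ≡ 880^2 = 774400 ≡ 1461
1823 = 1024 + 512 + 256 + 16 + 8 + 4 + 2 + 1, so 1664^1823 ≡ 1461·880·2039·1731·2165·2130·195·1664 ≡ 1847 (mod 2393)
1074·1847 = 1983678 ≡ 2274 (mod 2393)
1342 ≠ 2274; the check fails.

reject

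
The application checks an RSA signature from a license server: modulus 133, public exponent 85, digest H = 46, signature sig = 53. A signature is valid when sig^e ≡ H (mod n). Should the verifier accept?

reject

Squares mod 133: sig^1≡53, sig^2≡16, sig^4≡123, sig^8≡100, sig^16≡25, sig^32≡93, sig^64≡4
85 = 64 + 16 + 4 + 1, so sig^85 ≡ 4·25·123·53 ≡ 67 (mod 133)
The recovered value 67 does not match the digest 46.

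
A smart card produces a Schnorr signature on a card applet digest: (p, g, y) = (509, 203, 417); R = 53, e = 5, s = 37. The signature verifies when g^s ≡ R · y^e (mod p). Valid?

g^s mod p:
203^2 = 41209 ≡ 489
203^4 ≡ 489^2 = 239121 ≡ 400
203^8 ≡ 400^2 = 160000 ≡ 174
203^16 ≡ 174^2 = 30276 ≡ 245
203^32 ≡ 245^2 = 60025 ≡ 472
37 = 32 + 4 + 1, so 203^37 ≡ 472·400·203 ≡ 227 (mod 509)
R · y^e mod p:
417^2 = 173889 ≡ 320
417^4 ≡ 320^2 = 102400 ≡ 91
5 = 4 + 1, so 417^5 ≡ 91·417 ≡ 281 (mod 509)
53·281 = 14893 ≡ 132 (mod 509)
227 ≠ 132; the check fails.

no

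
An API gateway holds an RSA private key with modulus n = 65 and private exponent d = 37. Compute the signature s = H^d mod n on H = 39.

Squares mod 65: H^1≡39, H^2≡26, H^4≡26, H^8≡26, H^16≡26, H^32≡26
37 = 32 + 4 + 1, so H^37 ≡ 26·26·39 ≡ 39 (mod 65)

39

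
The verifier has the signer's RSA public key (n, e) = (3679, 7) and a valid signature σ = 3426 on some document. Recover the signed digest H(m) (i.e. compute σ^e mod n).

2814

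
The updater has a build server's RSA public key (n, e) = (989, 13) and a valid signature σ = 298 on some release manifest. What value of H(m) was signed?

160

Squares mod 989: σ^1≡298, σ^2≡783, σ^4≡898, σ^8≡369
13 = 8 + 4 + 1, so σ^13 ≡ 369·898·298 ≡ 160 (mod 989)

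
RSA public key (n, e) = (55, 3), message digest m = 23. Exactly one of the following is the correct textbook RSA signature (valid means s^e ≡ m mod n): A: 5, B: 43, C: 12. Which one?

Candidate A: Squares mod 55: 5^1≡5, 5^2≡25; 3 = 2 + 1, so 5^3 ≡ 25·5 ≡ 15 (mod 55)
Candidate B: Squares mod 55: 43^1≡43, 43^2≡34; 3 = 2 + 1, so 43^3 ≡ 34·43 ≡ 32 (mod 55)
Candidate C: Squares mod 55: 12^1≡12, 12^2≡34; 3 = 2 + 1, so 12^3 ≡ 34·12 ≡ 23 (mod 55)
  → matches m = 23

C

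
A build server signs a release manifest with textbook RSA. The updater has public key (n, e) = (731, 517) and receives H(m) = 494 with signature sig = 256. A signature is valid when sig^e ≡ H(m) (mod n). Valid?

Squares mod 731: sig^1≡256, sig^2≡477, sig^4≡188, sig^8≡256, sig^16≡477, sig^32≡188, sig^64≡256, sig^128≡477, sig^256≡188, sig^512≡256
517 = 512 + 4 + 1, so sig^517 ≡ 256·188·256 ≡ 494 (mod 731)
Since 494 equals the digest 494, verification succeeds.

yes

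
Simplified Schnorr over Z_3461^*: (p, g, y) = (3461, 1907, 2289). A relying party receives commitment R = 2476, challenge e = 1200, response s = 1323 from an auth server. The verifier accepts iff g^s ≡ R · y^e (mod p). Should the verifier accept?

g^s mod p:
1907^2 = 3636649 ≡ 2599
1907^4 ≡ 2599^2 = 6754801 ≡ 2390
1907^8 ≡ 2390^2 = 5712100 ≡ 1450
1907^16 ≡ 1450^2 = 2102500 ≡ 1673
1907^32 ≡ 1673^2 = 2798929 ≡ 2441
1907^64 ≡ 2441^2 = 5958481 ≡ 2100
1907^128 ≡ 2100^2 = 4410000 ≡ 686
1907^256 ≡ 686^2 = 470596 ≡ 3361
1907^512 ≡ 3361^2 = 11296321 ≡ 3078
1907^1024 ≡ 3078^2 = 9474084 ≡ 1327
1323 = 1024 + 256 + 32 + 8 + 2 + 1, so 1907^1323 ≡ 1327·3361·2441·1450·2599·1907 ≡ 3105 (mod 3461)
R · y^e mod p:
2289^2 = 5239521 ≡ 3028
2289^4 ≡ 3028^2 = 9168784 ≡ 595
2289^8 ≡ 595^2 = 354025 ≡ 1003
2289^16 ≡ 1003^2 = 1006009 ≡ 2319
2289^32 ≡ 2319^2 = 5377761 ≡ 2828
2289^64 ≡ 2828^2 = 7997584 ≡ 2674
2289^128 ≡ 2674^2 = 7150276 ≡ 3311
2289^256 ≡ 3311^2 = 10962721 ≡ 1734
2289^512 ≡ 1734^2 = 3006756 ≡ 2608
2289^1024 ≡ 2608^2 = 6801664 ≡ 799
1200 = 1024 + 128 + 32 + 16, so 2289^1200 ≡ 799·3311·2828·2319 ≡ 337 (mod 3461)
2476·337 = 834412 ≡ 311 (mod 3461)
3105 ≠ 311; the check fails.

reject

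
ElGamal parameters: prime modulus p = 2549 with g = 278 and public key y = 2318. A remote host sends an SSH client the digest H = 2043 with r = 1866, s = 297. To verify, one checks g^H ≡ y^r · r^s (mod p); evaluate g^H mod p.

278^2 = 77284 ≡ 814
278^4 ≡ 814^2 = 662596 ≡ 2405
278^8 ≡ 2405^2 = 5784025 ≡ 344
278^16 ≡ 344^2 = 118336 ≡ 1082
278^32 ≡ 1082^2 = 1170724 ≡ 733
278^64 ≡ 733^2 = 537289 ≡ 1999
278^128 ≡ 1999^2 = 3996001 ≡ 1718
278^256 ≡ 1718^2 = 2951524 ≡ 2331
278^512 ≡ 2331^2 = 5433561 ≡ 1642
278^1024 ≡ 1642^2 = 2696164 ≡ 1871
2043 = 1024 + 512 + 256 + 128 + 64 + 32 + 16 + 8 + 2 + 1, so 278^2043 ≡ 1871·1642·2331·1718·1999·733·1082·344·814·278 ≡ 1357 (mod 2549)

1357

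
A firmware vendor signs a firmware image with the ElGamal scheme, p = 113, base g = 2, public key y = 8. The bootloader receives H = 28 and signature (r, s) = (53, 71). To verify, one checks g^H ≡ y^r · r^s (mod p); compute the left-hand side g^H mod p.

1

2^2 = 4
2^4 ≡ 4^2 = 16
2^8 ≡ 16^2 = 256 ≡ 30
2^16 ≡ 30^2 = 900 ≡ 109
28 = 16 + 8 + 4, so 2^28 ≡ 109·30·16 ≡ 1 (mod 113)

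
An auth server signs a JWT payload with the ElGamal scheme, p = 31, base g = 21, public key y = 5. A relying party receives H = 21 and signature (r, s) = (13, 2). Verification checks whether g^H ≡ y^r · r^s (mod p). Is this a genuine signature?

forged

Left side g^H mod p:
Squares mod 31: 21^1≡21, 21^2≡7, 21^4≡18, 21^8≡14, 21^16≡10
21 = 16 + 4 + 1, so 21^21 ≡ 10·18·21 ≡ 29 (mod 31)
Right side y^r · r^s mod p:
Squares mod 31: 5^1≡5, 5^2≡25, 5^4≡5, 5^8≡25
13 = 8 + 4 + 1, so 5^13 ≡ 25·5·5 ≡ 5 (mod 31)
Squares mod 31: 13^1≡13, 13^2≡14
13^2 ≡ 14 (mod 31)
5·14 = 70 ≡ 8 (mod 31)
29 ≠ 8, so verification fails.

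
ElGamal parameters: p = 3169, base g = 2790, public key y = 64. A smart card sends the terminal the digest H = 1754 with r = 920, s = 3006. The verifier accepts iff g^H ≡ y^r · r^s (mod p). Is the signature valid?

invalid

Left side g^H mod p:
2790^2 = 7784100 ≡ 1036
2790^4 ≡ 1036^2 = 1073296 ≡ 2174
2790^8 ≡ 2174^2 = 4726276 ≡ 1297
2790^16 ≡ 1297^2 = 1682209 ≡ 2639
2790^32 ≡ 2639^2 = 6964321 ≡ 2028
2790^64 ≡ 2028^2 = 4112784 ≡ 2591
2790^128 ≡ 2591^2 = 6713281 ≡ 1339
2790^256 ≡ 1339^2 = 1792921 ≡ 2436
2790^512 ≡ 2436^2 = 5934096 ≡ 1728
2790^1024 ≡ 1728^2 = 2985984 ≡ 786
1754 = 1024 + 512 + 128 + 64 + 16 + 8 + 2, so 2790^1754 ≡ 786·1728·1339·2591·2639·1297·1036 ≡ 400 (mod 3169)
Right side y^r · r^s mod p:
64^2 = 4096 ≡ 927
64^4 ≡ 927^2 = 859329 ≡ 530
64^8 ≡ 530^2 = 280900 ≡ 2028
64^16 ≡ 2028^2 = 4112784 ≡ 2591
64^32 ≡ 2591^2 = 6713281 ≡ 1339
64^64 ≡ 1339^2 = 1792921 ≡ 2436
64^128 ≡ 2436^2 = 5934096 ≡ 1728
64^256 ≡ 1728^2 = 2985984 ≡ 786
64^512 ≡ 786^2 = 617796 ≡ 3010
920 = 512 + 256 + 128 + 16 + 8, so 64^920 ≡ 3010·786·1728·2591·2028 ≡ 1728 (mod 3169)
920^2 = 846400 ≡ 277
920^4 ≡ 277^2 = 76729 ≡ 673
920^8 ≡ 673^2 = 452929 ≡ 2931
920^16 ≡ 2931^2 = 8590761 ≡ 2771
920^32 ≡ 2771^2 = 7678441 ≡ 3123
920^64 ≡ 3123^2 = 9753129 ≡ 2116
920^128 ≡ 2116^2 = 4477456 ≡ 2828
920^256 ≡ 2828^2 = 7997584 ≡ 2197
920^512 ≡ 2197^2 = 4826809 ≡ 422
920^1024 ≡ 422^2 = 178084 ≡ 620
920^2048 ≡ 620^2 = 384400 ≡ 951
3006 = 2048 + 512 + 256 + 128 + 32 + 16 + 8 + 4 + 2, so 920^3006 ≡ 951·422·2197·2828·3123·2771·2931·673·277 ≡ 2286 (mod 3169)
1728·2286 = 3950208 ≡ 1634 (mod 3169)
400 ≠ 1634, so verification fails.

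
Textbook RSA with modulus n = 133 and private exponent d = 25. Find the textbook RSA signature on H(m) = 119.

(H(m))^2 ≡ 119^2 = 14161 ≡ 63
(H(m))^4 ≡ 63^2 = 3969 ≡ 112
(H(m))^8 ≡ 112^2 = 12544 ≡ 42
(H(m))^16 ≡ 42^2 = 1764 ≡ 35
25 = 16 + 8 + 1, so (H(m))^25 ≡ 35·42·119 ≡ 35 (mod 133)

35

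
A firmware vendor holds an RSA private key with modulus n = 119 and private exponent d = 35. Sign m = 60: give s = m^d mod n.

m^35 mod 119 = 100

100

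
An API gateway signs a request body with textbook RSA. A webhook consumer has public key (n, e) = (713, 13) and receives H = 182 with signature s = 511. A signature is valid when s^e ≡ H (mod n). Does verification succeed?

passes

s^2 ≡ 511^2 = 261121 ≡ 163
s^4 ≡ 163^2 = 26569 ≡ 188
s^8 ≡ 188^2 = 35344 ≡ 407
13 = 8 + 4 + 1, so s^13 ≡ 407·188·511 ≡ 182 (mod 713)
s^13 mod 713 = 182 matches H.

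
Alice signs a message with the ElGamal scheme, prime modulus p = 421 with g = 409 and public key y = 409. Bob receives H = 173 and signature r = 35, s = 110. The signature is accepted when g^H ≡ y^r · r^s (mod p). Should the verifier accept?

Left side g^H mod p:
409^2 = 167281 ≡ 144
409^4 ≡ 144^2 = 20736 ≡ 107
409^8 ≡ 107^2 = 11449 ≡ 82
409^16 ≡ 82^2 = 6724 ≡ 409
409^32 ≡ 409^2 = 167281 ≡ 144
409^64 ≡ 144^2 = 20736 ≡ 107
409^128 ≡ 107^2 = 11449 ≡ 82
173 = 128 + 32 + 8 + 4 + 1, so 409^173 ≡ 82·144·82·107·409 ≡ 82 (mod 421)
Right side y^r · r^s mod p:
409^2 = 167281 ≡ 144
409^4 ≡ 144^2 = 20736 ≡ 107
409^8 ≡ 107^2 = 11449 ≡ 82
409^16 ≡ 82^2 = 6724 ≡ 409
409^32 ≡ 409^2 = 167281 ≡ 144
35 = 32 + 2 + 1, so 409^35 ≡ 144·144·409 ≡ 400 (mod 421)
35^2 = 1225 ≡ 383
35^4 ≡ 383^2 = 146689 ≡ 181
35^8 ≡ 181^2 = 32761 ≡ 344
35^16 ≡ 344^2 = 118336 ≡ 35
35^32 ≡ 35^2 = 1225 ≡ 383
35^64 ≡ 383^2 = 146689 ≡ 181
110 = 64 + 32 + 8 + 4 + 2, so 35^110 ≡ 181·383·344·181·383 ≡ 20 (mod 421)
400·20 = 8000 ≡ 1 (mod 421)
82 ≠ 1, so verification fails.

reject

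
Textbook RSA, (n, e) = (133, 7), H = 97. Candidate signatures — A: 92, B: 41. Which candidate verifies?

B

Candidate A: 92^2 = 8464 ≡ 85; 92^4 ≡ 85^2 = 7225 ≡ 43; 7 = 4 + 2 + 1, so 92^7 ≡ 43·85·92 ≡ 36 (mod 133)
Candidate B: 41^2 = 1681 ≡ 85; 41^4 ≡ 85^2 = 7225 ≡ 43; 7 = 4 + 2 + 1, so 41^7 ≡ 43·85·41 ≡ 97 (mod 133)
  → matches H = 97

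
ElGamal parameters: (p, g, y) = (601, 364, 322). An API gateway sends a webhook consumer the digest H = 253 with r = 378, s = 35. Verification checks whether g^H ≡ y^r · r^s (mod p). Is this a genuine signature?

Left side g^H mod p:
364^2 = 132496 ≡ 276
364^4 ≡ 276^2 = 76176 ≡ 450
364^8 ≡ 450^2 = 202500 ≡ 564
364^16 ≡ 564^2 = 318096 ≡ 167
364^32 ≡ 167^2 = 27889 ≡ 243
364^64 ≡ 243^2 = 59049 ≡ 151
364^128 ≡ 151^2 = 22801 ≡ 564
253 = 128 + 64 + 32 + 16 + 8 + 4 + 1, so 364^253 ≡ 564·151·243·167·564·450·364 ≡ 485 (mod 601)
Right side y^r · r^s mod p:
322^2 = 103684 ≡ 312
322^4 ≡ 312^2 = 97344 ≡ 583
322^8 ≡ 583^2 = 339889 ≡ 324
322^16 ≡ 324^2 = 104976 ≡ 402
322^32 ≡ 402^2 = 161604 ≡ 536
322^64 ≡ 536^2 = 287296 ≡ 18
322^128 ≡ 18^2 = 324
322^256 ≡ 324^2 = 104976 ≡ 402
378 = 256 + 64 + 32 + 16 + 8 + 2, so 322^378 ≡ 402·18·536·402·324·312 ≡ 416 (mod 601)
378^2 = 142884 ≡ 447
378^4 ≡ 447^2 = 199809 ≡ 277
378^8 ≡ 277^2 = 76729 ≡ 402
378^16 ≡ 402^2 = 161604 ≡ 536
378^32 ≡ 536^2 = 287296 ≡ 18
35 = 32 + 2 + 1, so 378^35 ≡ 18·447·378 ≡ 328 (mod 601)
416·328 = 136448 ≡ 21 (mod 601)
485 ≠ 21, so verification fails.

forged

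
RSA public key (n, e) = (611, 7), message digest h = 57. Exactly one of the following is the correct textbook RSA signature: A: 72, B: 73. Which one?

B

Candidate A: 72^7 mod 611 = 591
Candidate B: 73^7 mod 611 = 57
  → matches h = 57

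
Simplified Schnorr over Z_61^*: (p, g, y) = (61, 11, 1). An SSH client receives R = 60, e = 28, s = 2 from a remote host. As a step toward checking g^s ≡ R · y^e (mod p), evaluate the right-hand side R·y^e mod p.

Squares mod 61: 1^1≡1, 1^2≡1, 1^4≡1, 1^8≡1, 1^16≡1
28 = 16 + 8 + 4, so 1^28 ≡ 1·1·1 ≡ 1 (mod 61)
R · y^e ≡ 60·1 = 60 ≡ 60 (mod 61)

60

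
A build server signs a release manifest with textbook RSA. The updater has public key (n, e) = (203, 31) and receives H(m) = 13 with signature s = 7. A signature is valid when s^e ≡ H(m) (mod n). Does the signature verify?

Squares mod 203: s^1≡7, s^2≡49, s^4≡168, s^8≡7, s^16≡49
31 = 16 + 8 + 4 + 2 + 1, so s^31 ≡ 49·7·168·49·7 ≡ 140 (mod 203)
The recovered value 140 does not match the digest 13.

does not verify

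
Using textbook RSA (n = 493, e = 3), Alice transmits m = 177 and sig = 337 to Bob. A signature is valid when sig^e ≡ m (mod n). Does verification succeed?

Squares mod 493: sig^1≡337, sig^2≡179
3 = 2 + 1, so sig^3 ≡ 179·337 ≡ 177 (mod 493)
177 = m, so the signature checks out.

passes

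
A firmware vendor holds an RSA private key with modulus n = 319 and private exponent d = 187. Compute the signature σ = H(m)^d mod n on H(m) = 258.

(H(m))^2 ≡ 258^2 = 66564 ≡ 212
(H(m))^4 ≡ 212^2 = 44944 ≡ 284
(H(m))^8 ≡ 284^2 = 80656 ≡ 268
(H(m))^16 ≡ 268^2 = 71824 ≡ 49
(H(m))^32 ≡ 49^2 = 2401 ≡ 168
(H(m))^64 ≡ 168^2 = 28224 ≡ 152
(H(m))^128 ≡ 152^2 = 23104 ≡ 136
187 = 128 + 32 + 16 + 8 + 2 + 1, so (H(m))^187 ≡ 136·168·49·268·212·258 ≡ 69 (mod 319)

69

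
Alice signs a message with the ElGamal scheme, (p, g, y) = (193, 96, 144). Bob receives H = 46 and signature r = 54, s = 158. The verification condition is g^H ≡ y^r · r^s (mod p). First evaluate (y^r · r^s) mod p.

189

144^2 = 20736 ≡ 85
144^4 ≡ 85^2 = 7225 ≡ 84
144^8 ≡ 84^2 = 7056 ≡ 108
144^16 ≡ 108^2 = 11664 ≡ 84
144^32 ≡ 84^2 = 7056 ≡ 108
54 = 32 + 16 + 4 + 2, so 144^54 ≡ 108·84·84·85 ≡ 192 (mod 193)
54^2 = 2916 ≡ 21
54^4 ≡ 21^2 = 441 ≡ 55
54^8 ≡ 55^2 = 3025 ≡ 130
54^16 ≡ 130^2 = 16900 ≡ 109
54^32 ≡ 109^2 = 11881 ≡ 108
54^64 ≡ 108^2 = 11664 ≡ 84
54^128 ≡ 84^2 = 7056 ≡ 108
158 = 128 + 16 + 8 + 4 + 2, so 54^158 ≡ 108·109·130·55·21 ≡ 4 (mod 193)
y^r · r^s ≡ 192·4 = 768 ≡ 189 (mod 193)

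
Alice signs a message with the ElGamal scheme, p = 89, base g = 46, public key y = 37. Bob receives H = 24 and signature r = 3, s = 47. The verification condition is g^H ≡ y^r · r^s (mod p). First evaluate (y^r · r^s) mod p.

37^2 = 1369 ≡ 34
3 = 2 + 1, so 37^3 ≡ 34·37 ≡ 12 (mod 89)
3^2 = 9
3^4 ≡ 9^2 = 81
3^8 ≡ 81^2 = 6561 ≡ 64
3^16 ≡ 64^2 = 4096 ≡ 2
3^32 ≡ 2^2 = 4
47 = 32 + 8 + 4 + 2 + 1, so 3^47 ≡ 4·64·81·9·3 ≡ 62 (mod 89)
y^r · r^s ≡ 12·62 = 744 ≡ 32 (mod 89)

32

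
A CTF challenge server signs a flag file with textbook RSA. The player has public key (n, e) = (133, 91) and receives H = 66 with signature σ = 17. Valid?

no

σ^2 ≡ 17^2 = 289 ≡ 23
σ^4 ≡ 23^2 = 529 ≡ 130
σ^8 ≡ 130^2 = 16900 ≡ 9
σ^16 ≡ 9^2 = 81
σ^32 ≡ 81^2 = 6561 ≡ 44
σ^64 ≡ 44^2 = 1936 ≡ 74
91 = 64 + 16 + 8 + 2 + 1, so σ^91 ≡ 74·81·9·23·17 ≡ 17 (mod 133)
σ^91 mod 133 = 17, but H = 66.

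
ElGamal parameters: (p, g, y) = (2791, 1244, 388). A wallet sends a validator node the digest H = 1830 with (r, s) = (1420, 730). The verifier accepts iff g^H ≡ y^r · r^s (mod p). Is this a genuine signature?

genuine

Left side g^H mod p:
Squares mod 2791: 1244^1≡1244, 1244^2≡1322, 1244^4≡518, 1244^8≡388, 1244^16≡2621, 1244^32≡990, 1244^64≡459, 1244^128≡1356, 1244^256≡2258, 1244^512≡2198, 1244^1024≡2774
1830 = 1024 + 512 + 256 + 32 + 4 + 2, so 1244^1830 ≡ 2774·2198·2258·990·518·1322 ≡ 2764 (mod 2791)
Right side y^r · r^s mod p:
Squares mod 2791: 388^1≡388, 388^2≡2621, 388^4≡990, 388^8≡459, 388^16≡1356, 388^32≡2258, 388^64≡2198, 388^128≡2774, 388^256≡289, 388^512≡2582, 388^1024≡1816
1420 = 1024 + 256 + 128 + 8 + 4, so 388^1420 ≡ 1816·289·2774·459·990 ≡ 1477 (mod 2791)
Squares mod 2791: 1420^1≡1420, 1420^2≡1298, 1420^4≡1831, 1420^8≡570, 1420^16≡1144, 1420^32≡2548, 1420^64≡438, 1420^128≡2056, 1420^256≡1562, 1420^512≡510
730 = 512 + 128 + 64 + 16 + 8 + 2, so 1420^730 ≡ 510·2056·438·1144·570·1298 ≡ 325 (mod 2791)
1477·325 = 480025 ≡ 2764 (mod 2791)
2764 ≡ 2764 (mod 2791), so the signature is genuine.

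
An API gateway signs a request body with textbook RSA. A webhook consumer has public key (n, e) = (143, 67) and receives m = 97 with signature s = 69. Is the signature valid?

invalid

s^67 mod 143 = 108
108 ≠ 97, so verification fails.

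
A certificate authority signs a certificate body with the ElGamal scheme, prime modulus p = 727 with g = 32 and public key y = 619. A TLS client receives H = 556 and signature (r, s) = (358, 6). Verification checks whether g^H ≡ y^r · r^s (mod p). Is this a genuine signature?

Left side g^H mod p:
32^556 mod 727 = 91
Right side y^r · r^s mod p:
619^358 mod 727 = 190
358^6 mod 727 = 66
190·66 = 12540 ≡ 181 (mod 727)
91 ≠ 181, so verification fails.

forged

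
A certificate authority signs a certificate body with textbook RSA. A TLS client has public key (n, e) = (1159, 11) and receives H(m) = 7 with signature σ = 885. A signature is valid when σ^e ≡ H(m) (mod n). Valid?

σ^2 ≡ 885^2 = 783225 ≡ 900
σ^4 ≡ 900^2 = 810000 ≡ 1018
σ^8 ≡ 1018^2 = 1036324 ≡ 178
11 = 8 + 2 + 1, so σ^11 ≡ 178·900·885 ≡ 7 (mod 1159)
σ^11 mod 1159 = 7 matches H(m).

yes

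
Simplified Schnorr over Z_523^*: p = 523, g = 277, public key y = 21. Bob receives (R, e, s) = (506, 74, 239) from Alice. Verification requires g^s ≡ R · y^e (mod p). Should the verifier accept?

reject

g^s mod p:
277^2 = 76729 ≡ 371
277^4 ≡ 371^2 = 137641 ≡ 92
277^8 ≡ 92^2 = 8464 ≡ 96
277^16 ≡ 96^2 = 9216 ≡ 325
277^32 ≡ 325^2 = 105625 ≡ 502
277^64 ≡ 502^2 = 252004 ≡ 441
277^128 ≡ 441^2 = 194481 ≡ 448
239 = 128 + 64 + 32 + 8 + 4 + 2 + 1, so 277^239 ≡ 448·441·502·96·92·371·277 ≡ 127 (mod 523)
R · y^e mod p:
21^2 = 441
21^4 ≡ 441^2 = 194481 ≡ 448
21^8 ≡ 448^2 = 200704 ≡ 395
21^16 ≡ 395^2 = 156025 ≡ 171
21^32 ≡ 171^2 = 29241 ≡ 476
21^64 ≡ 476^2 = 226576 ≡ 117
74 = 64 + 8 + 2, so 21^74 ≡ 117·395·441 ≡ 28 (mod 523)
506·28 = 14168 ≡ 47 (mod 523)
127 ≠ 47; the check fails.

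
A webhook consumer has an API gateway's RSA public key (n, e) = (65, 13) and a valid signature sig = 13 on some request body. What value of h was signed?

Squares mod 65: sig^1≡13, sig^2≡39, sig^4≡26, sig^8≡26
13 = 8 + 4 + 1, so sig^13 ≡ 26·26·13 ≡ 13 (mod 65)

13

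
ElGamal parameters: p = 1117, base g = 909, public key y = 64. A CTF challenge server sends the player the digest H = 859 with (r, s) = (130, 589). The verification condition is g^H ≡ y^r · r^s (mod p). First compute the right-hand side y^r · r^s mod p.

270

64^130 mod 1117 = 625
130^589 mod 1117 = 340
y^r · r^s ≡ 625·340 = 212500 ≡ 270 (mod 1117)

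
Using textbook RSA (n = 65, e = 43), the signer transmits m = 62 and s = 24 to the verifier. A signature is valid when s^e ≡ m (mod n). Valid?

no

s^2 ≡ 24^2 = 576 ≡ 56
s^4 ≡ 56^2 = 3136 ≡ 16
s^8 ≡ 16^2 = 256 ≡ 61
s^16 ≡ 61^2 = 3721 ≡ 16
s^32 ≡ 16^2 = 256 ≡ 61
43 = 32 + 8 + 2 + 1, so s^43 ≡ 61·61·56·24 ≡ 54 (mod 65)
The recovered value 54 does not match the digest 62.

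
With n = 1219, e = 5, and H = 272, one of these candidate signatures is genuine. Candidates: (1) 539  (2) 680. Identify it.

1

Candidate 1: 539^5 mod 1219 = 272
  → matches H = 272
Candidate 2: 680^5 mod 1219 = 947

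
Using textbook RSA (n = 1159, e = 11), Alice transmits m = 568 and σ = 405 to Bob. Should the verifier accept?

σ^2 ≡ 405^2 = 164025 ≡ 606
σ^4 ≡ 606^2 = 367236 ≡ 992
σ^8 ≡ 992^2 = 984064 ≡ 73
11 = 8 + 2 + 1, so σ^11 ≡ 73·606·405 ≡ 568 (mod 1159)
568 = m, so the signature checks out.

accept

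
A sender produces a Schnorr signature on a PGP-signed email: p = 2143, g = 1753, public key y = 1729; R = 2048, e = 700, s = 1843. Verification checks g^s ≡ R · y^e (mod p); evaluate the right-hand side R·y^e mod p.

1731

1729^700 mod 2143 = 1042
R · y^e ≡ 2048·1042 = 2134016 ≡ 1731 (mod 2143)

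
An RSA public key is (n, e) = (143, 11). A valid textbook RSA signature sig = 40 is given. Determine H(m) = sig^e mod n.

40

Squares mod 143: sig^1≡40, sig^2≡27, sig^4≡14, sig^8≡53
11 = 8 + 2 + 1, so sig^11 ≡ 53·27·40 ≡ 40 (mod 143)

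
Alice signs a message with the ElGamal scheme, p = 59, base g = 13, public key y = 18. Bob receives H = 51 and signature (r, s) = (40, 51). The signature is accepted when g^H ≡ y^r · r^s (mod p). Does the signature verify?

verifies

Left side g^H mod p:
13^2 = 169 ≡ 51
13^4 ≡ 51^2 = 2601 ≡ 5
13^8 ≡ 5^2 = 25
13^16 ≡ 25^2 = 625 ≡ 35
13^32 ≡ 35^2 = 1225 ≡ 45
51 = 32 + 16 + 2 + 1, so 13^51 ≡ 45·35·51·13 ≡ 43 (mod 59)
Right side y^r · r^s mod p:
18^2 = 324 ≡ 29
18^4 ≡ 29^2 = 841 ≡ 15
18^8 ≡ 15^2 = 225 ≡ 48
18^16 ≡ 48^2 = 2304 ≡ 3
18^32 ≡ 3^2 = 9
40 = 32 + 8, so 18^40 ≡ 9·48 ≡ 19 (mod 59)
40^2 = 1600 ≡ 7
40^4 ≡ 7^2 = 49
40^8 ≡ 49^2 = 2401 ≡ 41
40^16 ≡ 41^2 = 1681 ≡ 29
40^32 ≡ 29^2 = 841 ≡ 15
51 = 32 + 16 + 2 + 1, so 40^51 ≡ 15·29·7·40 ≡ 24 (mod 59)
19·24 = 456 ≡ 43 (mod 59)
43 ≡ 43 (mod 59), so the signature is genuine.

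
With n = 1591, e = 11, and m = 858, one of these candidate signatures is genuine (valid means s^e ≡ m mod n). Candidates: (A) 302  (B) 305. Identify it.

Candidate A: Squares mod 1591: 302^1≡302, 302^2≡517, 302^4≡1, 302^8≡1; 11 = 8 + 2 + 1, so 302^11 ≡ 1·517·302 ≡ 216 (mod 1591)
Candidate B: Squares mod 1591: 305^1≡305, 305^2≡747, 305^4≡1159, 305^8≡477; 11 = 8 + 2 + 1, so 305^11 ≡ 477·747·305 ≡ 858 (mod 1591)
  → matches m = 858

B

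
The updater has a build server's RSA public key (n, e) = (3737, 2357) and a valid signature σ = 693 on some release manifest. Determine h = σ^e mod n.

σ^2357 mod 3737 = 196

196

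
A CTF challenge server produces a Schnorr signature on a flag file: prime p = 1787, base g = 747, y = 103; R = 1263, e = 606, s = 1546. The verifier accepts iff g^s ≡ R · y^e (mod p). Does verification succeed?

passes

g^s mod p:
747^2 = 558009 ≡ 465
747^4 ≡ 465^2 = 216225 ≡ 1785
747^8 ≡ 1785^2 = 3186225 ≡ 4
747^16 ≡ 4^2 = 16
747^32 ≡ 16^2 = 256
747^64 ≡ 256^2 = 65536 ≡ 1204
747^128 ≡ 1204^2 = 1449616 ≡ 359
747^256 ≡ 359^2 = 128881 ≡ 217
747^512 ≡ 217^2 = 47089 ≡ 627
747^1024 ≡ 627^2 = 393129 ≡ 1776
1546 = 1024 + 512 + 8 + 2, so 747^1546 ≡ 1776·627·4·465 ≡ 453 (mod 1787)
R · y^e mod p:
103^2 = 10609 ≡ 1674
103^4 ≡ 1674^2 = 2802276 ≡ 260
103^8 ≡ 260^2 = 67600 ≡ 1481
103^16 ≡ 1481^2 = 2193361 ≡ 712
103^32 ≡ 712^2 = 506944 ≡ 1223
103^64 ≡ 1223^2 = 1495729 ≡ 10
103^128 ≡ 10^2 = 100
103^256 ≡ 100^2 = 10000 ≡ 1065
103^512 ≡ 1065^2 = 1134225 ≡ 1267
606 = 512 + 64 + 16 + 8 + 4 + 2, so 103^606 ≡ 1267·10·712·1481·260·1674 ≡ 1278 (mod 1787)
1263·1278 = 1614114 ≡ 453 (mod 1787)
453 ≡ 453 (mod 1787); signature holds.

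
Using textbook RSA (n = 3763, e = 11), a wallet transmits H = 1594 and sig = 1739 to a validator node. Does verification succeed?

sig^2 ≡ 1739^2 = 3024121 ≡ 2432
sig^4 ≡ 2432^2 = 5914624 ≡ 2951
sig^8 ≡ 2951^2 = 8708401 ≡ 819
11 = 8 + 2 + 1, so sig^11 ≡ 819·2432·1739 ≡ 2924 (mod 3763)
The recovered value 2924 does not match the digest 1594.

fails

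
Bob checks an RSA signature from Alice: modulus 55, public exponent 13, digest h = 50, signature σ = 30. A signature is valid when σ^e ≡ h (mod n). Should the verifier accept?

Squares mod 55: σ^1≡30, σ^2≡20, σ^4≡15, σ^8≡5
13 = 8 + 4 + 1, so σ^13 ≡ 5·15·30 ≡ 50 (mod 55)
50 = h, so the signature checks out.

accept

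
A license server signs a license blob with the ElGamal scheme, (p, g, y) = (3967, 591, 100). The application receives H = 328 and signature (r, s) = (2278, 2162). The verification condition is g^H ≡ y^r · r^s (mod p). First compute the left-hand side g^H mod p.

1116

591^2 = 349281 ≡ 185
591^4 ≡ 185^2 = 34225 ≡ 2489
591^8 ≡ 2489^2 = 6195121 ≡ 2634
591^16 ≡ 2634^2 = 6937956 ≡ 3640
591^32 ≡ 3640^2 = 13249600 ≡ 3787
591^64 ≡ 3787^2 = 14341369 ≡ 664
591^128 ≡ 664^2 = 440896 ≡ 559
591^256 ≡ 559^2 = 312481 ≡ 3055
328 = 256 + 64 + 8, so 591^328 ≡ 3055·664·2634 ≡ 1116 (mod 3967)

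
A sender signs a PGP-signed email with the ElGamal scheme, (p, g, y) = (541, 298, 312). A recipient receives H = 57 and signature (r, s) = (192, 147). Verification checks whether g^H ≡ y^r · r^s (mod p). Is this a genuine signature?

forged

Left side g^H mod p:
298^2 = 88804 ≡ 80
298^4 ≡ 80^2 = 6400 ≡ 449
298^8 ≡ 449^2 = 201601 ≡ 349
298^16 ≡ 349^2 = 121801 ≡ 76
298^32 ≡ 76^2 = 5776 ≡ 366
57 = 32 + 16 + 8 + 1, so 298^57 ≡ 366·76·349·298 ≡ 36 (mod 541)
Right side y^r · r^s mod p:
312^2 = 97344 ≡ 505
312^4 ≡ 505^2 = 255025 ≡ 214
312^8 ≡ 214^2 = 45796 ≡ 352
312^16 ≡ 352^2 = 123904 ≡ 15
312^32 ≡ 15^2 = 225
312^64 ≡ 225^2 = 50625 ≡ 312
312^128 ≡ 312^2 = 97344 ≡ 505
192 = 128 + 64, so 312^192 ≡ 505·312 ≡ 129 (mod 541)
192^2 = 36864 ≡ 76
192^4 ≡ 76^2 = 5776 ≡ 366
192^8 ≡ 366^2 = 133956 ≡ 329
192^16 ≡ 329^2 = 108241 ≡ 41
192^32 ≡ 41^2 = 1681 ≡ 58
192^64 ≡ 58^2 = 3364 ≡ 118
192^128 ≡ 118^2 = 13924 ≡ 399
147 = 128 + 16 + 2 + 1, so 192^147 ≡ 399·41·76·192 ≡ 229 (mod 541)
129·229 = 29541 ≡ 327 (mod 541)
36 ≠ 327, so verification fails.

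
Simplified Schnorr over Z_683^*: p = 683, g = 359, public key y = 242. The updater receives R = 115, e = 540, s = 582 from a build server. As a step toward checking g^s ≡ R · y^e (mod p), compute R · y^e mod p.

519

242^2 = 58564 ≡ 509
242^4 ≡ 509^2 = 259081 ≡ 224
242^8 ≡ 224^2 = 50176 ≡ 317
242^16 ≡ 317^2 = 100489 ≡ 88
242^32 ≡ 88^2 = 7744 ≡ 231
242^64 ≡ 231^2 = 53361 ≡ 87
242^128 ≡ 87^2 = 7569 ≡ 56
242^256 ≡ 56^2 = 3136 ≡ 404
242^512 ≡ 404^2 = 163216 ≡ 662
540 = 512 + 16 + 8 + 4, so 242^540 ≡ 662·88·317·224 ≡ 640 (mod 683)
R · y^e ≡ 115·640 = 73600 ≡ 519 (mod 683)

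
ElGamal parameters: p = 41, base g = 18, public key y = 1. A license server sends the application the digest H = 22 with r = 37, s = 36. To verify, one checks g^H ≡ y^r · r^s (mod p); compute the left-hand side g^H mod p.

Squares mod 41: 18^1≡18, 18^2≡37, 18^4≡16, 18^8≡10, 18^16≡18
22 = 16 + 4 + 2, so 18^22 ≡ 18·16·37 ≡ 37 (mod 41)

37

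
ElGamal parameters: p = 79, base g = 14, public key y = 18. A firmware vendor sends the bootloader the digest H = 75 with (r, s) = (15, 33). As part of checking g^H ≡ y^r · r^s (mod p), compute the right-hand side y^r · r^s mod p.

15

Squares mod 79: 18^1≡18, 18^2≡8, 18^4≡64, 18^8≡67
15 = 8 + 4 + 2 + 1, so 18^15 ≡ 67·64·8·18 ≡ 8 (mod 79)
Squares mod 79: 15^1≡15, 15^2≡67, 15^4≡65, 15^8≡38, 15^16≡22, 15^32≡10
33 = 32 + 1, so 15^33 ≡ 10·15 ≡ 71 (mod 79)
y^r · r^s ≡ 8·71 = 568 ≡ 15 (mod 79)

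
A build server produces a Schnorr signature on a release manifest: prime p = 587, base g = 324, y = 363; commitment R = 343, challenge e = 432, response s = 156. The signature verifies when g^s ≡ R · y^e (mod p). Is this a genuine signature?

g^s mod p:
324^2 = 104976 ≡ 490
324^4 ≡ 490^2 = 240100 ≡ 17
324^8 ≡ 17^2 = 289
324^16 ≡ 289^2 = 83521 ≡ 167
324^32 ≡ 167^2 = 27889 ≡ 300
324^64 ≡ 300^2 = 90000 ≡ 189
324^128 ≡ 189^2 = 35721 ≡ 501
156 = 128 + 16 + 8 + 4, so 324^156 ≡ 501·167·289·17 ≡ 416 (mod 587)
R · y^e mod p:
363^2 = 131769 ≡ 281
363^4 ≡ 281^2 = 78961 ≡ 303
363^8 ≡ 303^2 = 91809 ≡ 237
363^16 ≡ 237^2 = 56169 ≡ 404
363^32 ≡ 404^2 = 163216 ≡ 30
363^64 ≡ 30^2 = 900 ≡ 313
363^128 ≡ 313^2 = 97969 ≡ 527
363^256 ≡ 527^2 = 277729 ≡ 78
432 = 256 + 128 + 32 + 16, so 363^432 ≡ 78·527·30·404 ≡ 210 (mod 587)
343·210 = 72030 ≡ 416 (mod 587)
416 ≡ 416 (mod 587); signature holds.

genuine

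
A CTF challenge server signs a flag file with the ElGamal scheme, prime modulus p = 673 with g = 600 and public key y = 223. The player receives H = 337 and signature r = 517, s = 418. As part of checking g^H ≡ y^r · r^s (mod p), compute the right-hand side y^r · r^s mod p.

600

223^2 = 49729 ≡ 600
223^4 ≡ 600^2 = 360000 ≡ 618
223^8 ≡ 618^2 = 381924 ≡ 333
223^16 ≡ 333^2 = 110889 ≡ 517
223^32 ≡ 517^2 = 267289 ≡ 108
223^64 ≡ 108^2 = 11664 ≡ 223
223^128 ≡ 223^2 = 49729 ≡ 600
223^256 ≡ 600^2 = 360000 ≡ 618
223^512 ≡ 618^2 = 381924 ≡ 333
517 = 512 + 4 + 1, so 223^517 ≡ 333·618·223 ≡ 192 (mod 673)
517^2 = 267289 ≡ 108
517^4 ≡ 108^2 = 11664 ≡ 223
517^8 ≡ 223^2 = 49729 ≡ 600
517^16 ≡ 600^2 = 360000 ≡ 618
517^32 ≡ 618^2 = 381924 ≡ 333
517^64 ≡ 333^2 = 110889 ≡ 517
517^128 ≡ 517^2 = 267289 ≡ 108
517^256 ≡ 108^2 = 11664 ≡ 223
418 = 256 + 128 + 32 + 2, so 517^418 ≡ 223·108·333·108 ≡ 592 (mod 673)
y^r · r^s ≡ 192·592 = 113664 ≡ 600 (mod 673)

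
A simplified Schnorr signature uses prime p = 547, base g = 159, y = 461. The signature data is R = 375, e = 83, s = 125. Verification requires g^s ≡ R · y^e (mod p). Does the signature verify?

does not verify

g^s mod p:
159^2 = 25281 ≡ 119
159^4 ≡ 119^2 = 14161 ≡ 486
159^8 ≡ 486^2 = 236196 ≡ 439
159^16 ≡ 439^2 = 192721 ≡ 177
159^32 ≡ 177^2 = 31329 ≡ 150
159^64 ≡ 150^2 = 22500 ≡ 73
125 = 64 + 32 + 16 + 8 + 4 + 1, so 159^125 ≡ 73·150·177·439·486·159 ≡ 511 (mod 547)
R · y^e mod p:
461^2 = 212521 ≡ 285
461^4 ≡ 285^2 = 81225 ≡ 269
461^8 ≡ 269^2 = 72361 ≡ 157
461^16 ≡ 157^2 = 24649 ≡ 34
461^32 ≡ 34^2 = 1156 ≡ 62
461^64 ≡ 62^2 = 3844 ≡ 15
83 = 64 + 16 + 2 + 1, so 461^83 ≡ 15·34·285·461 ≡ 491 (mod 547)
375·491 = 184125 ≡ 333 (mod 547)
511 ≠ 333; the check fails.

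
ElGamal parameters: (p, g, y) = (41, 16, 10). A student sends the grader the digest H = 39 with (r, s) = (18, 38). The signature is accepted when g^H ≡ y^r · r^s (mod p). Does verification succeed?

fails

Left side g^H mod p:
16^39 mod 41 = 18
Right side y^r · r^s mod p:
10^18 mod 41 = 16
18^38 mod 41 = 10
16·10 = 160 ≡ 37 (mod 41)
18 ≠ 37, so verification fails.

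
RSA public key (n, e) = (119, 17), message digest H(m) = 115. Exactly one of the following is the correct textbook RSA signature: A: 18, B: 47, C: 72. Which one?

Candidate A: Squares mod 119: 18^1≡18, 18^2≡86, 18^4≡18, 18^8≡86, 18^16≡18; 17 = 16 + 1, so 18^17 ≡ 18·18 ≡ 86 (mod 119)
Candidate B: Squares mod 119: 47^1≡47, 47^2≡67, 47^4≡86, 47^8≡18, 47^16≡86; 17 = 16 + 1, so 47^17 ≡ 86·47 ≡ 115 (mod 119)
  → matches H(m) = 115
Candidate C: Squares mod 119: 72^1≡72, 72^2≡67, 72^4≡86, 72^8≡18, 72^16≡86; 17 = 16 + 1, so 72^17 ≡ 86·72 ≡ 4 (mod 119)

B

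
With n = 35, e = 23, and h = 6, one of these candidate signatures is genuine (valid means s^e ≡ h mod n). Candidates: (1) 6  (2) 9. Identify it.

1

Candidate 1: 6^23 mod 35 = 6
  → matches h = 6
Candidate 2: 9^23 mod 35 = 4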